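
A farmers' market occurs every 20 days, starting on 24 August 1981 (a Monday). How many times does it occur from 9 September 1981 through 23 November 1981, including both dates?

4

Occurrences land 20·i days after 24 August 1981 for i = 0, 1, 2, …
9 September 1981 is 16 days after the start; 16 ÷ 20 = 0 remainder 16; since the remainder is 16, round up to i = 1. First occurrence in the window: #2 on 13 September 1981 (1×20 = 20 days in).
23 November 1981 is 91 days after the start; 91 ÷ 20 = 4 remainder 11. Last occurrence in the window: #5 on 12 November 1981.
Occurrences #2 through #5: 4 in total.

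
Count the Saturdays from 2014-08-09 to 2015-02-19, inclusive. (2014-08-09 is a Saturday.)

28

2014-08-09 is a Saturday; the first Saturday on or after it is 2014-08-09.
From 2014-08-09 to 2015-02-19: 22 + 30 + 31 + 30 + 31 + 31 + 19 = 194 days (rest of August, September, October, November, December, January, February).
194 ÷ 7 = 27 full weeks with remainder 5, so 27 more Saturdays after the first → 28.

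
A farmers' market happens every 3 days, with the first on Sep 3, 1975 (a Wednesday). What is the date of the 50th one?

The 50th occurrence is 49 intervals after the first: 49 × 3 = 147 days after Sep 3, 1975.
Sep has 30 days — 27 days to the end of Sep leaves 120.
Oct has 31 days (89 left).
Nov has 30 days (59 left).
Dec has 31 days (28 left).
28 days into Jan → Jan 28, 1976.

Jan 28, 1976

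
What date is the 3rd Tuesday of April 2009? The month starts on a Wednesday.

April 2009 begins on a Wednesday, so the first Tuesday is April 7 (6 days later).
The 3rd Tuesday is 2 weeks later: 7 + 14 = 21.

21 April 2009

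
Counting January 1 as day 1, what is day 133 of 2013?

13 May 2013

January has 31 days (133 − 31 = 102 remain).
February has 28 days (102 − 28 = 74 remain).
March has 31 days (74 − 31 = 43 remain).
April has 30 days (43 − 30 = 13 remain).
13 into May → May 13.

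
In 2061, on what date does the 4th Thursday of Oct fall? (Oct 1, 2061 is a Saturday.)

Oct 2061 begins on a Saturday, so the first Thursday is Oct 6 (5 days later).
The 4th Thursday is 3 weeks later: 6 + 21 = 27.

Oct 27, 2061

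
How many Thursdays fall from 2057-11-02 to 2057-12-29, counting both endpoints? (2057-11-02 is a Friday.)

2057-11-02 is a Friday; the first Thursday on or after it is 2057-11-08 (6 days later).
From 2057-11-08 to 2057-12-29: 22 + 29 = 51 days (rest of November, December).
51 ÷ 7 = 7 full weeks with remainder 2, so 7 more Thursdays after the first → 8.

8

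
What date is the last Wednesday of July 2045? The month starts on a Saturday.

2045-07-26

July 2045 begins on a Saturday, so the first Wednesday is July 5 (4 days later).
July 2045 has 31 days. Adding weeks: 5, 12, 19, 26 — the last one ≤ 31 is the 26th.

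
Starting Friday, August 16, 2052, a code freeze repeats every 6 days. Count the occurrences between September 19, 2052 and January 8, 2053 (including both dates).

19

Occurrences land 6·i days after August 16, 2052 for i = 0, 1, 2, …
September 19, 2052 is 34 days after the start; 34 ÷ 6 = 5 remainder 4; since the remainder is 4, round up to i = 6. First occurrence in the window: #7 on September 21, 2052 (6×6 = 36 days in).
January 8, 2053 is 145 days after the start; 145 ÷ 6 = 24 remainder 1. Last occurrence in the window: #25 on January 7, 2053.
Occurrences #7 through #25: 19 in total.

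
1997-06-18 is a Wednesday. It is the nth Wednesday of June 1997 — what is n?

Day 18 falls in week ⌈18/7⌉ of the month.
Days 1–7 hold the 1st Wednesday, 8–14 the 2nd, 15–21 the 3rd, 22–28 the 4th, 29–31 the 5th.
18 is in the range for the 3rd.

3rd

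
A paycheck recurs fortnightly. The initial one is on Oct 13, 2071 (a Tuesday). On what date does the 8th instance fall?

Jan 19, 2072

The 8th occurrence is 7 intervals after the first: 7 × 14 = 98 days after Oct 13, 2071.
Oct has 31 days — 18 days to the end of Oct leaves 80.
Nov has 30 days (50 left).
Dec has 31 days (19 left).
19 days into Jan → Jan 19, 2072.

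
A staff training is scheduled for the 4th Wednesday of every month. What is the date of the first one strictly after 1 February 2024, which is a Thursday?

28 February 2024

February 2024 starts on a Thursday; its first Wednesday is the 7th, so the 4th Wednesday is the 28th — 28 February 2024.
28 February 2024 is after 1 February 2024, so that is the next one.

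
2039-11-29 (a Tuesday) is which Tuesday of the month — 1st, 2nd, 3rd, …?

5th

Day 29 falls in week ⌈29/7⌉ of the month.
Days 1–7 hold the 1st Tuesday, 8–14 the 2nd, 15–21 the 3rd, 22–28 the 4th, 29–31 the 5th.
29 is in the range for the 5th.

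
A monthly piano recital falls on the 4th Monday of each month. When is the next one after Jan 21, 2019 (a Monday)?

Jan 28, 2019

Jan 2019 starts on a Tuesday; its first Monday is the 7th, so the 4th Monday is the 28th — Jan 28, 2019.
Jan 28, 2019 is after Jan 21, 2019, so that is the next one.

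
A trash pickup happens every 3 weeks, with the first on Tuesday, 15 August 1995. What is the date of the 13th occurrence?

The 13th occurrence is 12 intervals after the first: 12 × 21 = 252 days after 15 August 1995.
August has 31 days — 16 days to the end of August leaves 236.
September has 30 days (206 left).
October has 31 days (175 left).
November has 30 days (145 left).
December has 31 days (114 left).
January has 31 days (83 left).
February has 29 days (54 left).
March has 31 days (23 left).
23 days into April → 23 April 1996.

23 April 1996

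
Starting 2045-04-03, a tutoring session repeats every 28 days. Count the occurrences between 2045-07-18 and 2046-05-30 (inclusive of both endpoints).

12

Occurrences land 28·i days after 2045-04-03 for i = 0, 1, 2, …
2045-07-18 is 106 days after the start; 106 ÷ 28 = 3 remainder 22; since the remainder is 22, round up to i = 4. First occurrence in the window: #5 on 2045-07-24 (4×28 = 112 days in).
2046-05-30 is 422 days after the start; 422 ÷ 28 = 15 remainder 2. Last occurrence in the window: #16 on 2046-05-28.
Occurrences #5 through #16: 12 in total.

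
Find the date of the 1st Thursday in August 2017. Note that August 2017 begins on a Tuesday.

August 2017 begins on a Tuesday, so the first Thursday is August 3 (2 days later).

3 August 2017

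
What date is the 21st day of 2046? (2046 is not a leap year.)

2046-01-21

21 into January → January 21.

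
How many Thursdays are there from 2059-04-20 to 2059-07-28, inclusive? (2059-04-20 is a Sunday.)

2059-04-20 is a Sunday; the first Thursday on or after it is 2059-04-24 (4 days later).
From 2059-04-24 to 2059-07-28: 6 + 31 + 30 + 28 = 95 days (rest of April, May, June, July).
95 ÷ 7 = 13 full weeks with remainder 4, so 13 more Thursdays after the first → 14.

14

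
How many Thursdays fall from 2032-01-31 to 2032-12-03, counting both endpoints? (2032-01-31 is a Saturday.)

44

2032-01-31 is a Saturday; the first Thursday on or after it is 2032-02-05 (5 days later).
From 2032-02-05 to 2032-12-03: 24 + 31 + 30 + 31 + 30 + 31 + 31 + 30 + 31 + 30 + 3 = 302 days (rest of February, March, April, May, June, July, August, September, October, November, December).
302 ÷ 7 = 43 full weeks with remainder 1, so 43 more Thursdays after the first → 44.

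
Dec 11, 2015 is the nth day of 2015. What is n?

Days in months before Dec: 31 + 28 + 31 + 30 + 31 + 30 + 31 + 31 + 30 + 31 + 30 = 334.
Plus 11 days into Dec → day 345.

345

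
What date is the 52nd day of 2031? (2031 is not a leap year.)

Jan has 31 days (52 − 31 = 21 remain).
21 into Feb → Feb 21.

Feb 21, 2031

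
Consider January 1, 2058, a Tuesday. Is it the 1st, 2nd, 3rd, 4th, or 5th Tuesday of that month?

Day 1 falls in week ⌈1/7⌉ of the month.
Days 1–7 hold the 1st Tuesday, 8–14 the 2nd, 15–21 the 3rd, 22–28 the 4th, 29–31 the 5th.
1 is in the range for the 1st.

1st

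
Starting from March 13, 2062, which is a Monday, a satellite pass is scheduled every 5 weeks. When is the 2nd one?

The 2nd occurrence is 1 interval after the first: 1 × 35 = 35 days after March 13, 2062.
March has 31 days — 18 days to the end of March leaves 17.
17 days into April → April 17, 2062.

April 17, 2062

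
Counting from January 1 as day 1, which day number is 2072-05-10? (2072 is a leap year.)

131

Days in months before May: 31 + 29 + 31 + 30 = 121.
Plus 10 days into May → day 131.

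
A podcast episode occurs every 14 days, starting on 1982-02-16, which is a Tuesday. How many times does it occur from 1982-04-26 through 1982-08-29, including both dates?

9

Occurrences land 14·i days after 1982-02-16 for i = 0, 1, 2, …
1982-04-26 is 69 days after the start; 69 ÷ 14 = 4 remainder 13; since the remainder is 13, round up to i = 5. First occurrence in the window: #6 on 1982-04-27 (5×14 = 70 days in).
1982-08-29 is 194 days after the start; 194 ÷ 14 = 13 remainder 12. Last occurrence in the window: #14 on 1982-08-17.
Occurrences #6 through #14: 9 in total.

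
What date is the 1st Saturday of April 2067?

2 April 2067

The first Saturday of April 2067 is April 2.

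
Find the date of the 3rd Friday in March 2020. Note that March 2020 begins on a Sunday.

20 March 2020

March 2020 begins on a Sunday, so the first Friday is March 6 (5 days later).
The 3rd Friday is 2 weeks later: 6 + 14 = 20.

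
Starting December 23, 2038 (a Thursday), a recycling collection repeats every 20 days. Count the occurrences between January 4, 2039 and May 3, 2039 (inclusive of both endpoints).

6

Occurrences land 20·i days after December 23, 2038 for i = 0, 1, 2, …
January 4, 2039 is 12 days after the start; 12 ÷ 20 = 0 remainder 12; since the remainder is 12, round up to i = 1. First occurrence in the window: #2 on January 12, 2039 (1×20 = 20 days in).
May 3, 2039 is 131 days after the start; 131 ÷ 20 = 6 remainder 11. Last occurrence in the window: #7 on April 22, 2039.
Occurrences #2 through #7: 6 in total.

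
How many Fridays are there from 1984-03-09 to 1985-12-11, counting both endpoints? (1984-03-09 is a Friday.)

92

1984-03-09 is a Friday; the first Friday on or after it is 1984-03-09.
From 1984-03-09 to 1985-12-11: 297 + 345 = 642 days (rest of 1984, to 1985-12-11 in 1985).
642 ÷ 7 = 91 full weeks with remainder 5, so 91 more Fridays after the first → 92.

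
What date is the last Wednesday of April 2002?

2002-04-24

April 2002 begins on a Monday, so the first Wednesday is April 3 (2 days later).
April 2002 has 30 days. Adding weeks: 3, 10, 17, 24 — the last one ≤ 30 is the 24th.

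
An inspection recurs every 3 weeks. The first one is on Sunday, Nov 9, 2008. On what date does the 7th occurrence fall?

Mar 15, 2009

The 7th occurrence is 6 intervals after the first: 6 × 21 = 126 days after Nov 9, 2008.
Nov has 30 days — 21 days to the end of Nov leaves 105.
Dec has 31 days (74 left).
Jan has 31 days (43 left).
Feb has 28 days (15 left).
15 days into Mar → Mar 15, 2009.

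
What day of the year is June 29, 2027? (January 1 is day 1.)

180

Days in months before June: 31 + 28 + 31 + 30 + 31 = 151.
Plus 29 days into June → day 180.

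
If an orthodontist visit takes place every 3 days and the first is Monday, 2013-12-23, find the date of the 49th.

2014-05-16

The 49th occurrence is 48 intervals after the first: 48 × 3 = 144 days after 2013-12-23.
December has 31 days — 8 days to the end of December leaves 136.
January has 31 days (105 left).
February has 28 days (77 left).
March has 31 days (46 left).
April has 30 days (16 left).
16 days into May → 2014-05-16.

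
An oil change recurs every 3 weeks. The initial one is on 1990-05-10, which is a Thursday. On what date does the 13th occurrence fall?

1991-01-17

The 13th occurrence is 12 intervals after the first: 12 × 21 = 252 days after 1990-05-10.
May has 31 days — 21 days to the end of May leaves 231.
June has 30 days (201 left).
July has 31 days (170 left).
August has 31 days (139 left).
September has 30 days (109 left).
October has 31 days (78 left).
November has 30 days (48 left).
December has 31 days (17 left).
17 days into January → 1991-01-17.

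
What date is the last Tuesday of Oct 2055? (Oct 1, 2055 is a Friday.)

Oct 2055 begins on a Friday, so the first Tuesday is Oct 5 (4 days later).
Oct 2055 has 31 days. Adding weeks: 5, 12, 19, 26 — the last one ≤ 31 is the 26th.

Oct 26, 2055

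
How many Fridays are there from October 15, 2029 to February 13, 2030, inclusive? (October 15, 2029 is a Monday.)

17

October 15, 2029 is a Monday; the first Friday on or after it is October 19, 2029 (4 days later).
From October 19, 2029 to February 13, 2030: 12 + 30 + 31 + 31 + 13 = 117 days (rest of October, November, December, January, February).
117 ÷ 7 = 16 full weeks with remainder 5, so 16 more Fridays after the first → 17.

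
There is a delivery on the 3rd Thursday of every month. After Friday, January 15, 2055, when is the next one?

January 2055 starts on a Friday; its first Thursday is the 7th, so the 3rd Thursday is the 21st — January 21, 2055.
January 21, 2055 is after January 15, 2055, so that is the next one.

January 21, 2055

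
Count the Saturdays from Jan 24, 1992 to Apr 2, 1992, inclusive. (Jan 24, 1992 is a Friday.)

10

Jan 24, 1992 is a Friday; the first Saturday on or after it is Jan 25, 1992 (1 day later).
From Jan 25, 1992 to Apr 2, 1992: 6 + 29 + 31 + 2 = 68 days (rest of Jan, Feb, Mar, Apr).
68 ÷ 7 = 9 full weeks with remainder 5, so 9 more Saturdays after the first → 10.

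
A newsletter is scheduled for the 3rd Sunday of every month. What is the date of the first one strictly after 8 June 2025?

June 2025 starts on a Sunday; its first Sunday is the 1st, so the 3rd Sunday is the 15th — 15 June 2025.
15 June 2025 is after 8 June 2025, so that is the next one.

15 June 2025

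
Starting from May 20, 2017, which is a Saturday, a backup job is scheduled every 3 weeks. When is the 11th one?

December 16, 2017

The 11th occurrence is 10 intervals after the first: 10 × 21 = 210 days after May 20, 2017.
May has 31 days — 11 days to the end of May leaves 199.
June has 30 days (169 left).
July has 31 days (138 left).
August has 31 days (107 left).
September has 30 days (77 left).
October has 31 days (46 left).
November has 30 days (16 left).
16 days into December → December 16, 2017.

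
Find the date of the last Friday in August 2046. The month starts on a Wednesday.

August 2046 begins on a Wednesday, so the first Friday is August 3 (2 days later).
August 2046 has 31 days. Adding weeks: 3, 10, 17, 24, 31 — the last one ≤ 31 is the 31st.

August 31, 2046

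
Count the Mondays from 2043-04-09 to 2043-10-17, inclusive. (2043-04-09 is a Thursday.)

27

2043-04-09 is a Thursday; the first Monday on or after it is 2043-04-13 (4 days later).
From 2043-04-13 to 2043-10-17: 17 + 31 + 30 + 31 + 31 + 30 + 17 = 187 days (rest of April, May, June, July, August, September, October).
187 ÷ 7 = 26 full weeks with remainder 5, so 26 more Mondays after the first → 27.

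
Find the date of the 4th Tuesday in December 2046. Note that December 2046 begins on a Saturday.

December 25, 2046

December 2046 begins on a Saturday, so the first Tuesday is December 4 (3 days later).
The 4th Tuesday is 3 weeks later: 4 + 21 = 25.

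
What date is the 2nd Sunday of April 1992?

April 12, 1992

April 1992 begins on a Wednesday, so the first Sunday is April 5 (4 days later).
The 2nd Sunday is 1 weeks later: 5 + 7 = 12.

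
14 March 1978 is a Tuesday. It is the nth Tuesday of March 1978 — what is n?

2nd

Day 14 falls in week ⌈14/7⌉ of the month.
Days 1–7 hold the 1st Tuesday, 8–14 the 2nd, 15–21 the 3rd, 22–28 the 4th, 29–31 the 5th.
14 is in the range for the 2nd.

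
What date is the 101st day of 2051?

Jan has 31 days (101 − 31 = 70 remain).
Feb has 28 days (70 − 28 = 42 remain).
Mar has 31 days (42 − 31 = 11 remain).
11 into Apr → Apr 11.

Apr 11, 2051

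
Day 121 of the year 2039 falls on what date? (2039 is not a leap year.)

Jan has 31 days (121 − 31 = 90 remain).
Feb has 28 days (90 − 28 = 62 remain).
Mar has 31 days (62 − 31 = 31 remain).
Apr has 30 days (31 − 30 = 1 remain).
1 into May → May 1.

May 1, 2039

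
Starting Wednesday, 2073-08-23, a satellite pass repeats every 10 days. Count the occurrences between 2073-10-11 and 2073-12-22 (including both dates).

Occurrences land 10·i days after 2073-08-23 for i = 0, 1, 2, …
2073-10-11 is 49 days after the start; 49 ÷ 10 = 4 remainder 9; since the remainder is 9, round up to i = 5. First occurrence in the window: #6 on 2073-10-12 (5×10 = 50 days in).
2073-12-22 is 121 days after the start; 121 ÷ 10 = 12 remainder 1. Last occurrence in the window: #13 on 2073-12-21.
Occurrences #6 through #13: 8 in total.

8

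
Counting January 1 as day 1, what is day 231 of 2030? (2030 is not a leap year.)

19 August 2030

January has 31 days (231 − 31 = 200 remain).
February has 28 days (200 − 28 = 172 remain).
March has 31 days (172 − 31 = 141 remain).
April has 30 days (141 − 30 = 111 remain).
May has 31 days (111 − 31 = 80 remain).
June has 30 days (80 − 30 = 50 remain).
July has 31 days (50 − 31 = 19 remain).
19 into August → August 19.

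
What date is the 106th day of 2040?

January has 31 days (106 − 31 = 75 remain).
February has 29 days (75 − 29 = 46 remain).
March has 31 days (46 − 31 = 15 remain).
15 into April → April 15.

2040-04-15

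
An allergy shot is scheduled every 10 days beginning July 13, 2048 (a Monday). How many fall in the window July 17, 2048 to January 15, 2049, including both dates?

Occurrences land 10·i days after July 13, 2048 for i = 0, 1, 2, …
July 17, 2048 is 4 days after the start; 4 ÷ 10 = 0 remainder 4; since the remainder is 4, round up to i = 1. First occurrence in the window: #2 on July 23, 2048 (1×10 = 10 days in).
January 15, 2049 is 186 days after the start; 186 ÷ 10 = 18 remainder 6. Last occurrence in the window: #19 on January 9, 2049.
Occurrences #2 through #19: 18 in total.

18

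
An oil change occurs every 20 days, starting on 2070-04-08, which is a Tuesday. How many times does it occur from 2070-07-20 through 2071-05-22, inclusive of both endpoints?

15

Occurrences land 20·i days after 2070-04-08 for i = 0, 1, 2, …
2070-07-20 is 103 days after the start; 103 ÷ 20 = 5 remainder 3; since the remainder is 3, round up to i = 6. First occurrence in the window: #7 on 2070-08-06 (6×20 = 120 days in).
2071-05-22 is 409 days after the start; 409 ÷ 20 = 20 remainder 9. Last occurrence in the window: #21 on 2071-05-13.
Occurrences #7 through #21: 15 in total.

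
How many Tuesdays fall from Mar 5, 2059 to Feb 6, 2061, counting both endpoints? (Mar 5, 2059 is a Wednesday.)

Mar 5, 2059 is a Wednesday; the first Tuesday on or after it is Mar 11, 2059 (6 days later).
From Mar 11, 2059 to Feb 6, 2061: 295 + 366 + 37 = 698 days (rest of 2059, 2060, to Feb 6, 2061 in 2061).
698 ÷ 7 = 99 full weeks with remainder 5, so 99 more Tuesdays after the first → 100.

100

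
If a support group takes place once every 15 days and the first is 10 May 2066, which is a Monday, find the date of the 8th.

23 August 2066

The 8th occurrence is 7 intervals after the first: 7 × 15 = 105 days after 10 May 2066.
May has 31 days — 21 days to the end of May leaves 84.
June has 30 days (54 left).
July has 31 days (23 left).
23 days into August → 23 August 2066.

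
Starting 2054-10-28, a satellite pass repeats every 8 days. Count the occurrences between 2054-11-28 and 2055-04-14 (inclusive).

Occurrences land 8·i days after 2054-10-28 for i = 0, 1, 2, …
2054-11-28 is 31 days after the start; 31 ÷ 8 = 3 remainder 7; since the remainder is 7, round up to i = 4. First occurrence in the window: #5 on 2054-11-29 (4×8 = 32 days in).
2055-04-14 is 168 days after the start; 168 ÷ 8 = 21 remainder 0. Last occurrence in the window: #22 on 2055-04-14.
Occurrences #5 through #22: 18 in total.

18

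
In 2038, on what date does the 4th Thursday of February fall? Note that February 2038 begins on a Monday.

25 February 2038

February 2038 begins on a Monday, so the first Thursday is February 4 (3 days later).
The 4th Thursday is 3 weeks later: 4 + 21 = 25.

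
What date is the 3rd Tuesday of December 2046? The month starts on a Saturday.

December 18, 2046

December 2046 begins on a Saturday, so the first Tuesday is December 4 (3 days later).
The 3rd Tuesday is 2 weeks later: 4 + 14 = 18.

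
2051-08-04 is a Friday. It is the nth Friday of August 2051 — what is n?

1st

Day 4 falls in week ⌈4/7⌉ of the month.
Days 1–7 hold the 1st Friday, 8–14 the 2nd, 15–21 the 3rd, 22–28 the 4th, 29–31 the 5th.
4 is in the range for the 1st.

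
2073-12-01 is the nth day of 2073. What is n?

335

Days in months before December: 31 + 28 + 31 + 30 + 31 + 30 + 31 + 31 + 30 + 31 + 30 = 334.
Plus 1 day into December → day 335.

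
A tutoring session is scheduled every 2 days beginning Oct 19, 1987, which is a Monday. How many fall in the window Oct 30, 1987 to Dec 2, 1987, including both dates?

Occurrences land 2·i days after Oct 19, 1987 for i = 0, 1, 2, …
Oct 30, 1987 is 11 days after the start; 11 ÷ 2 = 5 remainder 1; since the remainder is 1, round up to i = 6. First occurrence in the window: #7 on Oct 31, 1987 (6×2 = 12 days in).
Dec 2, 1987 is 44 days after the start; 44 ÷ 2 = 22 remainder 0. Last occurrence in the window: #23 on Dec 2, 1987.
Occurrences #7 through #23: 17 in total.

17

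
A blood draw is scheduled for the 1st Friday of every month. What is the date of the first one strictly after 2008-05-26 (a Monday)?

May 2008 starts on a Thursday, so its 1st Friday is 2008-05-02 (1 day in).
That is not after 2008-05-26, so look at June 2008.
June 2008 starts on a Sunday, so its 1st Friday is 2008-06-06 (5 days in).

2008-06-06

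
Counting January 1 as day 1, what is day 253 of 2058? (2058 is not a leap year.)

10 September 2058

January has 31 days (253 − 31 = 222 remain).
February has 28 days (222 − 28 = 194 remain).
March has 31 days (194 − 31 = 163 remain).
April has 30 days (163 − 30 = 133 remain).
May has 31 days (133 − 31 = 102 remain).
June has 30 days (102 − 30 = 72 remain).
July has 31 days (72 − 31 = 41 remain).
August has 31 days (41 − 31 = 10 remain).
10 into September → September 10.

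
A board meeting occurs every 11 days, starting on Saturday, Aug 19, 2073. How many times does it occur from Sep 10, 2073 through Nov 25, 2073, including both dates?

7

Occurrences land 11·i days after Aug 19, 2073 for i = 0, 1, 2, …
Sep 10, 2073 is 22 days after the start; 22 ÷ 11 = 2 remainder 0. First occurrence in the window: #3 on Sep 10, 2073 (2×11 = 22 days in).
Nov 25, 2073 is 98 days after the start; 98 ÷ 11 = 8 remainder 10. Last occurrence in the window: #9 on Nov 15, 2073.
Occurrences #3 through #9: 7 in total.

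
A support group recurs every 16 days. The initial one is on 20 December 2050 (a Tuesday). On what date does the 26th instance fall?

24 January 2052

The 26th occurrence is 25 intervals after the first: 25 × 16 = 400 days after 20 December 2050.
December has 31 days — 11 days to the end of December leaves 389.
January has 31 days (358 left).
February has 28 days (330 left).
March has 31 days (299 left).
April has 30 days (269 left).
May has 31 days (238 left).
June has 30 days (208 left).
July has 31 days (177 left).
August has 31 days (146 left).
September has 30 days (116 left).
October has 31 days (85 left).
November has 30 days (55 left).
December has 31 days (24 left).
24 days into January → 24 January 2052.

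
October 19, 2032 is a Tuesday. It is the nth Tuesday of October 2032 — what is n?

Day 19 falls in week ⌈19/7⌉ of the month.
Days 1–7 hold the 1st Tuesday, 8–14 the 2nd, 15–21 the 3rd, 22–28 the 4th, 29–31 the 5th.
19 is in the range for the 3rd.

3rd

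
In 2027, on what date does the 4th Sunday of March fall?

March 2027 begins on a Monday, so the first Sunday is March 7 (6 days later).
The 4th Sunday is 3 weeks later: 7 + 21 = 28.

March 28, 2027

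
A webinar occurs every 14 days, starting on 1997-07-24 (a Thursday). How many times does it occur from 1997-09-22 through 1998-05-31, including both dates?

18

Occurrences land 14·i days after 1997-07-24 for i = 0, 1, 2, …
1997-09-22 is 60 days after the start; 60 ÷ 14 = 4 remainder 4; since the remainder is 4, round up to i = 5. First occurrence in the window: #6 on 1997-10-02 (5×14 = 70 days in).
1998-05-31 is 311 days after the start; 311 ÷ 14 = 22 remainder 3. Last occurrence in the window: #23 on 1998-05-28.
Occurrences #6 through #23: 18 in total.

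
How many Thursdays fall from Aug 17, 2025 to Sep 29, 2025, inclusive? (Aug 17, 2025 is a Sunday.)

6

Aug 17, 2025 is a Sunday; the first Thursday on or after it is Aug 21, 2025 (4 days later).
From Aug 21, 2025 to Sep 29, 2025: 10 + 29 = 39 days (rest of Aug, Sep).
39 ÷ 7 = 5 full weeks with remainder 4, so 5 more Thursdays after the first → 6.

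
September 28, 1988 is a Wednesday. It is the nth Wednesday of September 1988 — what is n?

4th

Day 28 falls in week ⌈28/7⌉ of the month.
Days 1–7 hold the 1st Wednesday, 8–14 the 2nd, 15–21 the 3rd, 22–28 the 4th, 29–31 the 5th.
28 is in the range for the 4th.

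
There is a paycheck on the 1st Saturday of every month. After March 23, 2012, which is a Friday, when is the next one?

March 2012 starts on a Thursday, so its 1st Saturday is March 3, 2012 (2 days in).
That is not after March 23, 2012, so look at April 2012.
April 2012 starts on a Sunday, so its 1st Saturday is April 7, 2012 (6 days in).

April 7, 2012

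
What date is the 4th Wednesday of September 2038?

September 2038 begins on a Wednesday, so the first Wednesday is September 1.
The 4th Wednesday is 3 weeks later: 1 + 21 = 22.

22 September 2038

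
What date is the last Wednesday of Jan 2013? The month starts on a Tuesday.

Jan 30, 2013

Jan 2013 begins on a Tuesday, so the first Wednesday is Jan 2 (1 day later).
Jan 2013 has 31 days. Adding weeks: 2, 9, 16, 23, 30 — the last one ≤ 31 is the 30th.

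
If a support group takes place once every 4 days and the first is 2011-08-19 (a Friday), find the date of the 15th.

2011-10-14

The 15th occurrence is 14 intervals after the first: 14 × 4 = 56 days after 2011-08-19.
August has 31 days — 12 days to the end of August leaves 44.
September has 30 days (14 left).
14 days into October → 2011-10-14.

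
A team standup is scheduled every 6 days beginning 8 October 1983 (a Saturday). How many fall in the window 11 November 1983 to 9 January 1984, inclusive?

Occurrences land 6·i days after 8 October 1983 for i = 0, 1, 2, …
11 November 1983 is 34 days after the start; 34 ÷ 6 = 5 remainder 4; since the remainder is 4, round up to i = 6. First occurrence in the window: #7 on 13 November 1983 (6×6 = 36 days in).
9 January 1984 is 93 days after the start; 93 ÷ 6 = 15 remainder 3. Last occurrence in the window: #16 on 6 January 1984.
Occurrences #7 through #16: 10 in total.

10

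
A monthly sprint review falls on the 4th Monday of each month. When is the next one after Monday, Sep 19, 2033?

Sep 26, 2033

Sep 2033 starts on a Thursday; its first Monday is the 5th, so the 4th Monday is the 26th — Sep 26, 2033.
Sep 26, 2033 is after Sep 19, 2033, so that is the next one.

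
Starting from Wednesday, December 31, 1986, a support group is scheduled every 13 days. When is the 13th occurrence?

June 5, 1987

The 13th occurrence is 12 intervals after the first: 12 × 13 = 156 days after December 31, 1986.
December has 31 days — 0 days to the end of December leaves 156.
January has 31 days (125 left).
February has 28 days (97 left).
March has 31 days (66 left).
April has 30 days (36 left).
May has 31 days (5 left).
5 days into June → June 5, 1987.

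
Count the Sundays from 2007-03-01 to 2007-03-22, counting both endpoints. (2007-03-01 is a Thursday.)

3

2007-03-01 is a Thursday; the first Sunday on or after it is 2007-03-04 (3 days later).
From 2007-03-04 to 2007-03-22 is 22 − 4 = 18 days.
18 ÷ 7 = 2 full weeks with remainder 4, so 2 more Sundays after the first → 3.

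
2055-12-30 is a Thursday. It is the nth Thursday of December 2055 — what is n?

Day 30 falls in week ⌈30/7⌉ of the month.
Days 1–7 hold the 1st Thursday, 8–14 the 2nd, 15–21 the 3rd, 22–28 the 4th, 29–31 the 5th.
30 is in the range for the 5th.

5th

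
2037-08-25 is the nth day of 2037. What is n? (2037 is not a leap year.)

Days in months before August: 31 + 28 + 31 + 30 + 31 + 30 + 31 = 212.
Plus 25 days into August → day 237.

237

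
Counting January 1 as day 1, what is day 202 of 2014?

January has 31 days (202 − 31 = 171 remain).
February has 28 days (171 − 28 = 143 remain).
March has 31 days (143 − 31 = 112 remain).
April has 30 days (112 − 30 = 82 remain).
May has 31 days (82 − 31 = 51 remain).
June has 30 days (51 − 30 = 21 remain).
21 into July → July 21.

2014-07-21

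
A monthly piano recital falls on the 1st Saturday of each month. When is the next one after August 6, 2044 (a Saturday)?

August 2044 starts on a Monday, so its 1st Saturday is August 6, 2044 (5 days in).
That is not after August 6, 2044, so look at September 2044.
September 2044 starts on a Thursday, so its 1st Saturday is September 3, 2044 (2 days in).

September 3, 2044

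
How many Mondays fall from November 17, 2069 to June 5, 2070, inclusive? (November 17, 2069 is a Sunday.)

29

November 17, 2069 is a Sunday; the first Monday on or after it is November 18, 2069 (1 day later).
From November 18, 2069 to June 5, 2070: 12 + 31 + 31 + 28 + 31 + 30 + 31 + 5 = 199 days (rest of November, December, January, February, March, April, May, June).
199 ÷ 7 = 28 full weeks with remainder 3, so 28 more Mondays after the first → 29.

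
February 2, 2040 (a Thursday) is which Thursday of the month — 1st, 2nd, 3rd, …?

1st

Day 2 falls in week ⌈2/7⌉ of the month.
Days 1–7 hold the 1st Thursday, 8–14 the 2nd, 15–21 the 3rd, 22–28 the 4th, 29–31 the 5th.
2 is in the range for the 1st.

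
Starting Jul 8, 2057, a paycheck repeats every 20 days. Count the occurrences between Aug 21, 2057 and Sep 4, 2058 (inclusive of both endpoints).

19

Occurrences land 20·i days after Jul 8, 2057 for i = 0, 1, 2, …
Aug 21, 2057 is 44 days after the start; 44 ÷ 20 = 2 remainder 4; since the remainder is 4, round up to i = 3. First occurrence in the window: #4 on Sep 6, 2057 (3×20 = 60 days in).
Sep 4, 2058 is 423 days after the start; 423 ÷ 20 = 21 remainder 3. Last occurrence in the window: #22 on Sep 1, 2058.
Occurrences #4 through #22: 19 in total.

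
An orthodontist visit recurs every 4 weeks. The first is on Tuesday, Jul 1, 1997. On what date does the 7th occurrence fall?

The 7th occurrence is 6 intervals after the first: 6 × 28 = 168 days after Jul 1, 1997.
Jul has 31 days — 30 days to the end of Jul leaves 138.
Aug has 31 days (107 left).
Sep has 30 days (77 left).
Oct has 31 days (46 left).
Nov has 30 days (16 left).
16 days into Dec → Dec 16, 1997.

Dec 16, 1997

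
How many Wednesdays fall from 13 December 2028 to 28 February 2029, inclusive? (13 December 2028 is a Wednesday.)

12

13 December 2028 is a Wednesday; the first Wednesday on or after it is 13 December 2028.
From 13 December 2028 to 28 February 2029: 18 + 31 + 28 = 77 days (rest of December, January, February).
77 ÷ 7 = 11 full weeks with remainder 0, so 11 more Wednesdays after the first → 12.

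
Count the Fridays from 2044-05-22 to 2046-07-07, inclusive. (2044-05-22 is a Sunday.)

2044-05-22 is a Sunday; the first Friday on or after it is 2044-05-27 (5 days later).
From 2044-05-27 to 2046-07-07: 218 + 365 + 188 = 771 days (rest of 2044, 2045, to 2046-07-07 in 2046).
771 ÷ 7 = 110 full weeks with remainder 1, so 110 more Fridays after the first → 111.

111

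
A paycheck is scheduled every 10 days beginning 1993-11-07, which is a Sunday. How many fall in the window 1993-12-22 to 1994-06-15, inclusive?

18

Occurrences land 10·i days after 1993-11-07 for i = 0, 1, 2, …
1993-12-22 is 45 days after the start; 45 ÷ 10 = 4 remainder 5; since the remainder is 5, round up to i = 5. First occurrence in the window: #6 on 1993-12-27 (5×10 = 50 days in).
1994-06-15 is 220 days after the start; 220 ÷ 10 = 22 remainder 0. Last occurrence in the window: #23 on 1994-06-15.
Occurrences #6 through #23: 18 in total.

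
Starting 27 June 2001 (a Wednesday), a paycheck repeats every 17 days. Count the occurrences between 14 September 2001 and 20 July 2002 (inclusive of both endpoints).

Occurrences land 17·i days after 27 June 2001 for i = 0, 1, 2, …
14 September 2001 is 79 days after the start; 79 ÷ 17 = 4 remainder 11; since the remainder is 11, round up to i = 5. First occurrence in the window: #6 on 20 September 2001 (5×17 = 85 days in).
20 July 2002 is 388 days after the start; 388 ÷ 17 = 22 remainder 14. Last occurrence in the window: #23 on 6 July 2002.
Occurrences #6 through #23: 18 in total.

18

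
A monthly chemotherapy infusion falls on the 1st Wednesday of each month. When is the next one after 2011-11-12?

2011-12-07

November 2011 starts on a Tuesday, so its 1st Wednesday is 2011-11-02 (1 day in).
That is not after 2011-11-12, so look at December 2011.
December 2011 starts on a Thursday, so its 1st Wednesday is 2011-12-07 (6 days in).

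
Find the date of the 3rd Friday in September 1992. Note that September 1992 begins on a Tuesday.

September 1992 begins on a Tuesday, so the first Friday is September 4 (3 days later).
The 3rd Friday is 2 weeks later: 4 + 14 = 18.

September 18, 1992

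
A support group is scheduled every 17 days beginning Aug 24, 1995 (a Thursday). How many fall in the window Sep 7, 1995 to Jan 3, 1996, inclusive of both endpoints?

Occurrences land 17·i days after Aug 24, 1995 for i = 0, 1, 2, …
Sep 7, 1995 is 14 days after the start; 14 ÷ 17 = 0 remainder 14; since the remainder is 14, round up to i = 1. First occurrence in the window: #2 on Sep 10, 1995 (1×17 = 17 days in).
Jan 3, 1996 is 132 days after the start; 132 ÷ 17 = 7 remainder 13. Last occurrence in the window: #8 on Dec 21, 1995.
Occurrences #2 through #8: 7 in total.

7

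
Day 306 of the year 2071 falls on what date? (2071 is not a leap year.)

2 November 2071

January has 31 days (306 − 31 = 275 remain).
February has 28 days (275 − 28 = 247 remain).
March has 31 days (247 − 31 = 216 remain).
April has 30 days (216 − 30 = 186 remain).
May has 31 days (186 − 31 = 155 remain).
June has 30 days (155 − 30 = 125 remain).
July has 31 days (125 − 31 = 94 remain).
August has 31 days (94 − 31 = 63 remain).
September has 30 days (63 − 30 = 33 remain).
October has 31 days (33 − 31 = 2 remain).
2 into November → November 2.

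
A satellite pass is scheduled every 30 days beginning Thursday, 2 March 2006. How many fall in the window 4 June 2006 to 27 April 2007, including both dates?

Occurrences land 30·i days after 2 March 2006 for i = 0, 1, 2, …
4 June 2006 is 94 days after the start; 94 ÷ 30 = 3 remainder 4; since the remainder is 4, round up to i = 4. First occurrence in the window: #5 on 30 June 2006 (4×30 = 120 days in).
27 April 2007 is 421 days after the start; 421 ÷ 30 = 14 remainder 1. Last occurrence in the window: #15 on 26 April 2007.
Occurrences #5 through #15: 11 in total.

11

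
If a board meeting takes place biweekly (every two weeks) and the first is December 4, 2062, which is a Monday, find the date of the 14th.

The 14th occurrence is 13 intervals after the first: 13 × 14 = 182 days after December 4, 2062.
December has 31 days — 27 days to the end of December leaves 155.
January has 31 days (124 left).
February has 28 days (96 left).
March has 31 days (65 left).
April has 30 days (35 left).
May has 31 days (4 left).
4 days into June → June 4, 2063.

June 4, 2063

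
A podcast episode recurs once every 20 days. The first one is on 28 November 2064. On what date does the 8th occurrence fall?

17 April 2065

The 8th occurrence is 7 intervals after the first: 7 × 20 = 140 days after 28 November 2064.
November has 30 days — 2 days to the end of November leaves 138.
December has 31 days (107 left).
January has 31 days (76 left).
February has 28 days (48 left).
March has 31 days (17 left).
17 days into April → 17 April 2065.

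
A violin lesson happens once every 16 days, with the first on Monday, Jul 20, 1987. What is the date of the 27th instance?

The 27th occurrence is 26 intervals after the first: 26 × 16 = 416 days after Jul 20, 1987.
Jul has 31 days — 11 days to the end of Jul leaves 405.
From end of Jul to end of 1987 is 153 days (252 left).
Jan has 31 days (221 left).
Feb has 29 days (192 left).
Mar has 31 days (161 left).
Apr has 30 days (131 left).
May has 31 days (100 left).
Jun has 30 days (70 left).
Jul has 31 days (39 left).
Aug has 31 days (8 left).
8 days into Sep → Sep 8, 1988.

Sep 8, 1988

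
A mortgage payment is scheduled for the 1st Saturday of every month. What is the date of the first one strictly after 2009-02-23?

February 2009 starts on a Sunday, so its 1st Saturday is 2009-02-07 (6 days in).
That is not after 2009-02-23, so look at March 2009.
March 2009 starts on a Sunday, so its 1st Saturday is 2009-03-07 (6 days in).

2009-03-07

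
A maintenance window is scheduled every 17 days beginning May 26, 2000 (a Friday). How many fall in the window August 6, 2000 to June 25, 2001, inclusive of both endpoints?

Occurrences land 17·i days after May 26, 2000 for i = 0, 1, 2, …
August 6, 2000 is 72 days after the start; 72 ÷ 17 = 4 remainder 4; since the remainder is 4, round up to i = 5. First occurrence in the window: #6 on August 19, 2000 (5×17 = 85 days in).
June 25, 2001 is 395 days after the start; 395 ÷ 17 = 23 remainder 4. Last occurrence in the window: #24 on June 21, 2001.
Occurrences #6 through #24: 19 in total.

19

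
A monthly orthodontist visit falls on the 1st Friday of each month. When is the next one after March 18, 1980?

March 1980 starts on a Saturday, so its 1st Friday is March 7, 1980 (6 days in).
That is not after March 18, 1980, so look at April 1980.
April 1980 starts on a Tuesday, so its 1st Friday is April 4, 1980 (3 days in).

April 4, 1980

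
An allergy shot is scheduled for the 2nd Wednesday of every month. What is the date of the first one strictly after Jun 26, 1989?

Jun 1989 starts on a Thursday; its first Wednesday is the 7th, so the 2nd Wednesday is the 14th — Jun 14, 1989.
That is not after Jun 26, 1989, so look at Jul 1989.
Jul 1989 starts on a Saturday; its first Wednesday is the 5th, so the 2nd Wednesday is the 12th — Jul 12, 1989.

Jul 12, 1989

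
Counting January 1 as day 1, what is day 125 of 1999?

May 5, 1999

Jan has 31 days (125 − 31 = 94 remain).
Feb has 28 days (94 − 28 = 66 remain).
Mar has 31 days (66 − 31 = 35 remain).
Apr has 30 days (35 − 30 = 5 remain).
5 into May → May 5.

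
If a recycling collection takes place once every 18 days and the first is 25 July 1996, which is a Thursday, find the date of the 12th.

8 February 1997

The 12th occurrence is 11 intervals after the first: 11 × 18 = 198 days after 25 July 1996.
July has 31 days — 6 days to the end of July leaves 192.
August has 31 days (161 left).
September has 30 days (131 left).
October has 31 days (100 left).
November has 30 days (70 left).
December has 31 days (39 left).
January has 31 days (8 left).
8 days into February → 8 February 1997.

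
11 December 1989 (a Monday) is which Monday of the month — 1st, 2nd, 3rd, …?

2nd

Day 11 falls in week ⌈11/7⌉ of the month.
Days 1–7 hold the 1st Monday, 8–14 the 2nd, 15–21 the 3rd, 22–28 the 4th, 29–31 the 5th.
11 is in the range for the 2nd.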